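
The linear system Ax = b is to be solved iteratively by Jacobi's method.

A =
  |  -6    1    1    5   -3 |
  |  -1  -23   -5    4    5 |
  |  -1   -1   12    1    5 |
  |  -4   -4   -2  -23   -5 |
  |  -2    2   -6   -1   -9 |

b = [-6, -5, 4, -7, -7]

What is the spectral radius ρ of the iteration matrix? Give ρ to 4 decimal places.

0.7232

Let D = diag(-6, -23, 12, -23, -9); L, U the strict triangles.
Jacobi T = -D⁻¹(L+U): T[0,1] = -(1)/(-6) = +0.1667; T[0,0] = 0.
  T[0,:] = [+0.0000, +0.1667, +0.1667, +0.8333, -0.5000]
  T[1,:] = [-0.0435, +0.0000, -0.2174, +0.1739, +0.2174]
  T[2,:] = [+0.0833, +0.0833, +0.0000, -0.0833, -0.4167]
  T[3,:] = [-0.1739, -0.1739, -0.0870, +0.0000, -0.2174]
  T[4,:] = [-0.2222, +0.2222, -0.6667, -0.1111, +0.0000]
eigenvalue magnitudes: 0.7232, 0.6135, 0.4174, 0.4174, 0.1135.
ρ = 0.7232; 0.7232 < 1, so it converges for any x₀.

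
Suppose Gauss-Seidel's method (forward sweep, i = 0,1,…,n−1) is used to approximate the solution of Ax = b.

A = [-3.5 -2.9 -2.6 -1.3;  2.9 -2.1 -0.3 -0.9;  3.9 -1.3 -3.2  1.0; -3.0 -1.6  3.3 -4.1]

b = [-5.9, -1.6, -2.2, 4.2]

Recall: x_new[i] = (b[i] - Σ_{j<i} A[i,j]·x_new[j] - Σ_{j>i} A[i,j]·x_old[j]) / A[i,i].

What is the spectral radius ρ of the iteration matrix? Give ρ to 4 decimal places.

Let D = diag(-3.5, -2.1, -3.2, -4.1); L, U the strict triangles.
T_GS = -(D+L)⁻¹U: row 0 first, T[0,2] = -(-2.6)/(-3.5) = -0.7429; later rows by forward substitution.
  T[0,:] = [+0.0000 -0.8286 -0.7429 -0.3714]
  T[1,:] = [+0.0000 -1.1442 -1.1687 -0.9415]
  T[2,:] = [+0.0000 -0.5450 -0.4306 +0.2423]
  T[3,:] = [+0.0000 +0.6142 +0.6531 +0.8342]
|eigenvalues of T|: 1.4628, 0.6956, 0.0266, 0.0000.
ρ = 1.4628; 1.4628 > 1: divergent.

1.4628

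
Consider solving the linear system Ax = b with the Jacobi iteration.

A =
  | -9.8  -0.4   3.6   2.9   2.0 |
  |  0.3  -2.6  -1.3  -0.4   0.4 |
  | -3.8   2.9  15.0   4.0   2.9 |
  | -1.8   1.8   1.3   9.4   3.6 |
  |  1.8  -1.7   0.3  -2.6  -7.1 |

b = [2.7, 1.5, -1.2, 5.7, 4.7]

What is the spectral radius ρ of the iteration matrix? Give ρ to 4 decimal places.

A = D + L + U where D = diag(-9.8, -2.6, 15, 9.4, -7.1).
Jacobi: T = -D⁻¹(L+U), T[4,0] = -(1.8)/(-7.1) = +0.2535; T[4,4] = 0.
  T[0,:] = [+0.0000, -0.0408, +0.3673, +0.2959, +0.2041]
  T[1,:] = [+0.1154, +0.0000, -0.5000, -0.1538, +0.1538]
  T[2,:] = [+0.2533, -0.1933, +0.0000, -0.2667, -0.1933]
  T[3,:] = [+0.1915, -0.1915, -0.1383, +0.0000, -0.3830]
  T[4,:] = [+0.2535, -0.2394, +0.0423, -0.3662, +0.0000]
eigenvalue magnitudes: 0.8293, 0.3664, 0.3664, 0.1234, 0.1234.
ρ(T) = max|λ| = 0.8293; 0.8293 < 1: convergent.

0.8293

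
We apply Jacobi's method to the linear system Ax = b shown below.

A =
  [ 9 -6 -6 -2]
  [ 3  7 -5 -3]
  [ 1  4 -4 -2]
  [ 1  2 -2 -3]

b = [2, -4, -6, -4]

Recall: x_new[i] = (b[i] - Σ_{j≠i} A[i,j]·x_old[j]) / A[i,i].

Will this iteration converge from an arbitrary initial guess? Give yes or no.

Let D = diag(9, 7, -4, -3); L, U the strict triangles.
Jacobi: T = -D⁻¹(L+U), T[1,0] = -(3)/(7) = -0.4286; T[1,1] = 0.
  T[0,:] = [+0.0000 +0.6667 +0.6667 +0.2222]
  T[1,:] = [-0.4286 +0.0000 +0.7143 +0.4286]
  T[2,:] = [+0.2500 +1.0000 +0.0000 -0.5000]
  T[3,:] = [+0.3333 +0.6667 -0.6667 +0.0000]
eigenvalue magnitudes: 1.3941, 0.5842, 0.4265, 0.4265.
ρ = 1.3941; 1.3941 > 1: divergent.

no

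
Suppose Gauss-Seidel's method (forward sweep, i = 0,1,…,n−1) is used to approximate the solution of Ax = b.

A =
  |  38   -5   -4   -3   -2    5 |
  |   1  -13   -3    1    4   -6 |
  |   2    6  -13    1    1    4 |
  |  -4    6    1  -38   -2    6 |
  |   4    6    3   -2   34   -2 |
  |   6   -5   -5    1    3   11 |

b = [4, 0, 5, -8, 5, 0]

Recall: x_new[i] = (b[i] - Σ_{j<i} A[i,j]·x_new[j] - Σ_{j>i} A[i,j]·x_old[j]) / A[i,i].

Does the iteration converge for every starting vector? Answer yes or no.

yes

Split A = D + L + U, D = diag(38, -13, -13, -38, 34, 11).
T_GS = -(D+L)⁻¹U: row 0 first, T[0,2] = -(-4)/(38) = +0.1053; later rows by forward substitution.
  T[0,:] = [+0.0000 +0.1316 +0.1053 +0.0789 +0.0526 -0.1316]
  T[1,:] = [+0.0000 +0.0101 -0.2227 +0.0830 +0.3117 -0.4717]
  T[2,:] = [+0.0000 +0.0249 -0.0866 +0.1274 +0.2289 +0.0698]
  T[3,:] = [+0.0000 -0.0116 -0.0485 +0.0081 -0.0029 +0.0991]
  T[4,:] = [+0.0000 -0.0201 +0.0317 -0.0347 -0.0816 +0.1572]
  T[5,:] = [+0.0000 -0.0493 -0.2022 +0.0613 +0.2396 -0.1628]
moduli |λ_i(T)| = 0.3770, 0.1148, 0.1148, 0.0821, 0.0097, 0.0000.
spectral radius ρ = 0.3770; 0.3770 < 1: convergent.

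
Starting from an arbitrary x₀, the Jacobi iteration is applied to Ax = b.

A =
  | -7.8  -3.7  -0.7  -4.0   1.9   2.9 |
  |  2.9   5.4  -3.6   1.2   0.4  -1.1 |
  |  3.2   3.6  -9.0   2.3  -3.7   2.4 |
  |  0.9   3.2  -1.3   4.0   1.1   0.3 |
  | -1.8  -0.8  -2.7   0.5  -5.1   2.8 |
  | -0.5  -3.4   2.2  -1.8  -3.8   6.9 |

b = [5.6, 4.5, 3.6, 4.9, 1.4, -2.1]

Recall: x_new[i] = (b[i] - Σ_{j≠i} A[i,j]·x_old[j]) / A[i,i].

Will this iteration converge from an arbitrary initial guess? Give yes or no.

Diagonal D = diag(-7.8, 5.4, -9, 4, -5.1, 6.9); L, U strict lower/upper.
Jacobi: T = -D⁻¹(L+U), T[4,0] = -(-1.8)/(-5.1) = -0.3529; T[4,4] = 0.
  T[0,:] = [+0.0000 -0.4744 -0.0897 -0.5128 +0.2436 +0.3718]
  T[1,:] = [-0.5370 +0.0000 +0.6667 -0.2222 -0.0741 +0.2037]
  T[2,:] = [+0.3556 +0.4000 +0.0000 +0.2556 -0.4111 +0.2667]
  T[3,:] = [-0.2250 -0.8000 +0.3250 +0.0000 -0.2750 -0.0750]
  T[4,:] = [-0.3529 -0.1569 -0.5294 +0.0980 +0.0000 +0.5490]
  T[5,:] = [+0.0725 +0.4928 -0.3188 +0.2609 +0.5507 +0.0000]
|roots of det(T-λI)|: 1.2389, 0.7421, 0.7234, 0.7234, 0.6380, 0.3065.
ρ = 1.2389; 1.2389 > 1 ⇒ diverges.

no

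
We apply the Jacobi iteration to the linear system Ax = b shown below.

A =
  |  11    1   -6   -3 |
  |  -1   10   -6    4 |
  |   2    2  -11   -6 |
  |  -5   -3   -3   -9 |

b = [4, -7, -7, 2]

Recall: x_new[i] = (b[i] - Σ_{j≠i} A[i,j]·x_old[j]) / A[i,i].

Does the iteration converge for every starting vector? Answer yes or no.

yes

A = D + L + U where D = diag(11, 10, -11, -9).
T_J = -D⁻¹(L+U): T[0,2] = -(-6)/(11) = +0.5455; T[0,0] = 0.
  T[0,:] = [+0.0000  -0.0909  +0.5455  +0.2727]
  T[1,:] = [+0.1000  +0.0000  +0.6000  -0.4000]
  T[2,:] = [+0.1818  +0.1818  +0.0000  -0.5455]
  T[3,:] = [-0.5556  -0.3333  -0.3333  +0.0000]
moduli |λ_i(T)| = 0.8242, 0.5429, 0.5429, 0.0272.
ρ(T) = max|λ| = 0.8242; 0.8242 < 1: convergent.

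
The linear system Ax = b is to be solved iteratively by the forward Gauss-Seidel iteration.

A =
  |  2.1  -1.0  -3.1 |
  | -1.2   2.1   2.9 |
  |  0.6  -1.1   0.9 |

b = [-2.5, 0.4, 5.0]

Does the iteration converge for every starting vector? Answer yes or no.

no

Split A = D + L + U, D = diag(2.1, 2.1, 0.9).
Gauss-Seidel: T = -(D+L)⁻¹U, row 0 first, T[0,2] = -(-3.1)/(2.1) = +1.4762; later rows by forward substitution.
  T[0,:] = [+0.0000 +0.4762 +1.4762]
  T[1,:] = [+0.0000 +0.2721 -0.5374]
  T[2,:] = [+0.0000 +0.0151 -1.6410]
|roots of det(T-λI)|: 1.6367, 0.2679, 0.0000.
ρ = 1.6367; 1.6367 > 1, so it fails to converge.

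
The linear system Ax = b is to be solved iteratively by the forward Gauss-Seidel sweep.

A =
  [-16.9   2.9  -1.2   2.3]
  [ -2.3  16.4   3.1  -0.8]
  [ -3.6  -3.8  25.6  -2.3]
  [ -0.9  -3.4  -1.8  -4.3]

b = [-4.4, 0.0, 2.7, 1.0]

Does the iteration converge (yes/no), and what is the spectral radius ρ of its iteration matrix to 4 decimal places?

Split A = D + L + U, D = diag(-16.9, 16.4, 25.6, -4.3).
GS T = -(D+L)⁻¹U: row 0 first, T[0,2] = -(-1.2)/(-16.9) = -0.0710; later rows by forward substitution.
  T[0,:] = [+0.0000, +0.1716, -0.0710, +0.1361]
  T[1,:] = [+0.0000, +0.0241, -0.1990, +0.0679]
  T[2,:] = [+0.0000, +0.0277, -0.0395, +0.1191]
  T[3,:] = [+0.0000, -0.0665, +0.1887, -0.1320]
|λ(T)| sorted: 0.1903, 0.0819, 0.0391, 0.0000.
ρ = 0.1903; 0.1903 < 1 ⇒ converges.

yes, ρ = 0.1903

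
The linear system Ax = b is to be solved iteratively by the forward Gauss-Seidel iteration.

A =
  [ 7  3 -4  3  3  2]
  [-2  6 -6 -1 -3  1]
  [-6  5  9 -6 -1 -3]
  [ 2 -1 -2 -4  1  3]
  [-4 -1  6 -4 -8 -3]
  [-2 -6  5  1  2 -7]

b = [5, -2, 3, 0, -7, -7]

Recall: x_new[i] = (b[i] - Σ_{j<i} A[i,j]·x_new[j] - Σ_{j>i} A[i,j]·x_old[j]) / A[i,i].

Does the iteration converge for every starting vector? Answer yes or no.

Split A = D + L + U, D = diag(7, 6, 9, -4, -8, -7).
T_GS = -(D+L)⁻¹U: row 0 first, T[0,3] = -(3)/(7) = -0.4286; later rows by forward substitution.
  T[0,:] = [+0.0000 -0.4286 +0.5714 -0.4286 -0.4286 -0.2857]
  T[1,:] = [+0.0000 -0.1429 +1.1905 +0.0238 +0.3571 -0.2619]
  T[2,:] = [+0.0000 -0.2063 -0.2804 +0.3677 -0.3730 +0.2884]
  T[3,:] = [+0.0000 -0.0754 +0.1283 -0.4041 +0.1329 +0.5284]
  T[4,:] = [+0.0000 +0.1151 -0.7090 +0.6892 -0.1766 -0.2474]
  T[5,:] = [+0.0000 +0.1196 -1.5682 +0.5039 -0.4816 +0.5169]
|λ(T)| sorted: 1.2309, 0.7155, 0.7155, 0.2343, 0.0518, 0.0000.
ρ = 1.2309; 1.2309 > 1 ⇒ diverges.

no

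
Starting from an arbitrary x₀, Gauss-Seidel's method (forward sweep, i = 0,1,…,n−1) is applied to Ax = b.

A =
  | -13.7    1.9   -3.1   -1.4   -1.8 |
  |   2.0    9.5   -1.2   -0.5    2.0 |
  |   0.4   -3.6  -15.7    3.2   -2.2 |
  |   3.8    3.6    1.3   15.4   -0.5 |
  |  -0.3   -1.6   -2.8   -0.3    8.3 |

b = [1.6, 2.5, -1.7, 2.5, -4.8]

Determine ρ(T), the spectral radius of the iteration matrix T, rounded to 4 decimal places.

Diagonal D = diag(-13.7, 9.5, -15.7, 15.4, 8.3); L, U strict lower/upper.
Gauss-Seidel: T = -(D+L)⁻¹U, row 0 first, T[0,4] = -(-1.8)/(-13.7) = -0.1314; later rows by forward substitution.
  T[0,:] = [+0.0000, +0.1387, -0.2263, -0.1022, -0.1314]
  T[1,:] = [+0.0000, -0.0292, +0.1740, +0.0741, -0.1829]
  T[2,:] = [+0.0000, +0.0102, -0.0457, +0.1842, -0.1015]
  T[3,:] = [+0.0000, -0.0283, +0.0190, -0.0077, +0.1162]
  T[4,:] = [+0.0000, +0.0018, +0.0106, +0.0725, -0.0701]
|λ(T)| sorted: 0.1612, 0.0457, 0.0239, 0.0239, 0.0000.
ρ(T) = max|λ| = 0.1612; 0.1612 < 1 ⇒ converges.

0.1612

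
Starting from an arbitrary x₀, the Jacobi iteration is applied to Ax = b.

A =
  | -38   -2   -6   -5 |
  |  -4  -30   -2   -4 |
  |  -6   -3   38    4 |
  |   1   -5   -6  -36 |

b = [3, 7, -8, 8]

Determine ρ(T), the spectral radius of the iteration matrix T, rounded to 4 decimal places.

Write A = D+L+U with D = diag(-38, -30, 38, -36).
Jacobi T = -D⁻¹(L+U): T[3,2] = -(-6)/(-36) = -0.1667; T[3,3] = 0.
  T[0,:] = [+0.0000  -0.0526  -0.1579  -0.1316]
  T[1,:] = [-0.1333  +0.0000  -0.0667  -0.1333]
  T[2,:] = [+0.1579  +0.0789  +0.0000  -0.1053]
  T[3,:] = [+0.0278  -0.1389  -0.1667  +0.0000]
eigenvalue magnitudes: 0.1886, 0.1556, 0.1556, 0.0121.
spectral radius ρ = 0.1886; 0.1886 < 1, so it converges for any x₀.

0.1886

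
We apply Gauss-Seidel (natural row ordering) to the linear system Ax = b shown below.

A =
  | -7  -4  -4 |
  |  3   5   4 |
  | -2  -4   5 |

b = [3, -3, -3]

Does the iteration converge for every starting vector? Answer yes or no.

yes

A = D + L + U where D = diag(-7, 5, 5).
Gauss-Seidel: T = -(D+L)⁻¹U, row 0 first, T[0,2] = -(-4)/(-7) = -0.5714; later rows by forward substitution.
  T[0,:] = [+0.0000  -0.5714  -0.5714]
  T[1,:] = [+0.0000  +0.3429  -0.4571]
  T[2,:] = [+0.0000  +0.0457  -0.5943]
moduli |λ_i(T)| = 0.5714, 0.3200, 0.0000.
ρ = 0.5714; 0.5714 < 1: convergent.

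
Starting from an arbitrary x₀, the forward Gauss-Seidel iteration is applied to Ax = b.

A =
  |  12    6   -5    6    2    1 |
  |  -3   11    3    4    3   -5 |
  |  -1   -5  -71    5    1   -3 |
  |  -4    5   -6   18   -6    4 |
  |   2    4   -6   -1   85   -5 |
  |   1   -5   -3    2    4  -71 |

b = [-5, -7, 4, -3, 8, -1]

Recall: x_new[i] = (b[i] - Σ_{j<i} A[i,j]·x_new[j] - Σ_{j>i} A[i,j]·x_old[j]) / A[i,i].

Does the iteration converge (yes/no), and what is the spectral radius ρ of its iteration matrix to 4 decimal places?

Diagonal D = diag(12, 11, -71, 18, 85, -71); L, U strict lower/upper.
T_GS = -(D+L)⁻¹U: row 0 first, T[0,3] = -(6)/(12) = -0.5000; later rows by forward substitution.
  T[0,:] = [+0.0000, -0.5000, +0.4167, -0.5000, -0.1667, -0.0833]
  T[1,:] = [+0.0000, -0.1364, -0.1591, -0.5000, -0.3182, +0.4318]
  T[2,:] = [+0.0000, +0.0166, +0.0053, +0.1127, +0.0388, -0.0715]
  T[3,:] = [+0.0000, -0.0677, +0.1386, +0.0653, +0.3976, -0.3845]
  T[4,:] = [+0.0000, +0.0186, -0.0003, +0.0440, +0.0263, +0.0309]
  T[5,:] = [+0.0000, +0.0010, +0.0207, +0.0277, +0.0311, -0.0377]
|roots of det(T-λI)|: 0.2747, 0.2090, 0.0452, 0.0320, 0.0320, 0.0000.
ρ(T) = max|λ| = 0.2747; 0.2747 < 1: convergent.

yes, ρ = 0.2747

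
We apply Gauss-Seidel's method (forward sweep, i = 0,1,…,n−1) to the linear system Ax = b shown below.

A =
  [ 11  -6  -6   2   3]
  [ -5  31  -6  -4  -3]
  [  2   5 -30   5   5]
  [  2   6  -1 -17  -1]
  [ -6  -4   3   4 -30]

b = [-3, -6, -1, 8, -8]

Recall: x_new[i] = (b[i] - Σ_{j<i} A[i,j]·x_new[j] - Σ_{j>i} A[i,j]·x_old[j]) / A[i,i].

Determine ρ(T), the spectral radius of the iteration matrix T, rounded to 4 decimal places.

Split A = D + L + U, D = diag(11, 31, -30, -17, -30).
GS T = -(D+L)⁻¹U: row 0 first, T[0,1] = -(-6)/(11) = +0.5455; later rows by forward substitution.
  T[0,:] = [+0.0000  +0.5455  +0.5455  -0.1818  -0.2727]
  T[1,:] = [+0.0000  +0.0880  +0.2815  +0.0997  +0.0528]
  T[2,:] = [+0.0000  +0.0510  +0.0833  +0.1712  +0.1573]
  T[3,:] = [+0.0000  +0.0922  +0.1586  +0.0037  -0.0815]
  T[4,:] = [+0.0000  -0.1034  -0.1171  +0.0407  +0.0524]
eigenvalue magnitudes: 0.2776, 0.0983, 0.0983, 0.0772, 0.0000.
ρ(T) = max|λ| = 0.2776; 0.2776 < 1: convergent.

0.2776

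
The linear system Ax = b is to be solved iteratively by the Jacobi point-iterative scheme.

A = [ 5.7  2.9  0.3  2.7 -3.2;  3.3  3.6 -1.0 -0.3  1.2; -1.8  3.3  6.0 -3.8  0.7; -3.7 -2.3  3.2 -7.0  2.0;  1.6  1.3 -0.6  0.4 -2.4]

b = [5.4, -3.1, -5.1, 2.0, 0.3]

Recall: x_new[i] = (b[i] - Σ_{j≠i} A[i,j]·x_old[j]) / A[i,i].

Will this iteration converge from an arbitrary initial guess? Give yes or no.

no

Let D = diag(5.7, 3.6, 6, -7, -2.4); L, U the strict triangles.
Jacobi: T = -D⁻¹(L+U), T[4,3] = -(0.4)/(-2.4) = +0.1667; T[4,4] = 0.
  T[0,:] = [+0.0000  -0.5088  -0.0526  -0.4737  +0.5614]
  T[1,:] = [-0.9167  +0.0000  +0.2778  +0.0833  -0.3333]
  T[2,:] = [+0.3000  -0.5500  +0.0000  +0.6333  -0.1167]
  T[3,:] = [-0.5286  -0.3286  +0.4571  +0.0000  +0.2857]
  T[4,:] = [+0.6667  +0.5417  -0.2500  +0.1667  +0.0000]
|roots of det(T-λI)|: 1.2677, 0.7796, 0.7796, 0.2329, 0.2071.
ρ = 1.2677; 1.2677 > 1, so it fails to converge.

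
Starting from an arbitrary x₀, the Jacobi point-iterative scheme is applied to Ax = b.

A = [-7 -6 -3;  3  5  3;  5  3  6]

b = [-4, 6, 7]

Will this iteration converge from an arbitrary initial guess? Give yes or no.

Let D = diag(-7, 5, 6); L, U the strict triangles.
Jacobi: T = -D⁻¹(L+U), T[2,1] = -(3)/(6) = -0.5000; T[2,2] = 0.
  T[0,:] = [+0.0000, -0.8571, -0.4286]
  T[1,:] = [-0.6000, +0.0000, -0.6000]
  T[2,:] = [-0.8333, -0.5000, +0.0000]
|roots of det(T-λI)|: 1.2690, 0.6626, 0.6626.
ρ = 1.2690; 1.2690 > 1 ⇒ diverges.

no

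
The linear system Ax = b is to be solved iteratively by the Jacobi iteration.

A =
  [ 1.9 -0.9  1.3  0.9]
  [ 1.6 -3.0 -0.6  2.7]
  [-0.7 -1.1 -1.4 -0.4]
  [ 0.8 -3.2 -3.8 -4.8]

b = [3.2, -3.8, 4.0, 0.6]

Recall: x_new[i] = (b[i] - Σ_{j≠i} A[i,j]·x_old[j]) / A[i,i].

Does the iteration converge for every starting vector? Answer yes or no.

Diagonal D = diag(1.9, -3, -1.4, -4.8); L, U strict lower/upper.
T_J = -D⁻¹(L+U): T[2,1] = -(-1.1)/(-1.4) = -0.7857; T[2,2] = 0.
  T[0,:] = [+0.0000  +0.4737  -0.6842  -0.4737]
  T[1,:] = [+0.5333  +0.0000  -0.2000  +0.9000]
  T[2,:] = [-0.5000  -0.7857  +0.0000  -0.2857]
  T[3,:] = [+0.1667  -0.6667  -0.7917  +0.0000]
|roots of det(T-λI)|: 1.1379, 0.8801, 0.8801, 0.2489.
ρ(T) = max|λ| = 1.1379; 1.1379 > 1 ⇒ diverges.

no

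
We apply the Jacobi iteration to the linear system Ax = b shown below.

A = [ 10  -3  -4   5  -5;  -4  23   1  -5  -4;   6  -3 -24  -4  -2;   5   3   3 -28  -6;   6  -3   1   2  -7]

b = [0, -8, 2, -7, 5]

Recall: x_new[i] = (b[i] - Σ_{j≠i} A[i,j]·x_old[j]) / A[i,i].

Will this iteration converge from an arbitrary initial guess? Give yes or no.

yes

Diagonal D = diag(10, 23, -24, -28, -7); L, U strict lower/upper.
T_J = -D⁻¹(L+U): T[1,0] = -(-4)/(23) = +0.1739; T[1,1] = 0.
  T[0,:] = [+0.0000  +0.3000  +0.4000  -0.5000  +0.5000]
  T[1,:] = [+0.1739  +0.0000  -0.0435  +0.2174  +0.1739]
  T[2,:] = [+0.2500  -0.1250  +0.0000  -0.1667  -0.0833]
  T[3,:] = [+0.1786  +0.1071  +0.1071  +0.0000  -0.2143]
  T[4,:] = [+0.8571  -0.4286  +0.1429  +0.2857  +0.0000]
moduli |λ_i(T)| = 0.6778, 0.4381, 0.3444, 0.3444, 0.2451.
ρ = 0.6778; 0.6778 < 1: convergent.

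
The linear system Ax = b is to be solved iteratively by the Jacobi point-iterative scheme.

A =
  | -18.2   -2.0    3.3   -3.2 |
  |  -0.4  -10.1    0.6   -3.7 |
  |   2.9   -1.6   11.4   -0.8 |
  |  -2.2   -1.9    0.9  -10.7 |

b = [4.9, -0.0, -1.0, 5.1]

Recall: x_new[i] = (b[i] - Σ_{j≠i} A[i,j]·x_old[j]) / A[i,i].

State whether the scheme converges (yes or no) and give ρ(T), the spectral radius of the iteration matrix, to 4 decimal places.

A = D + L + U where D = diag(-18.2, -10.1, 11.4, -10.7).
Jacobi T = -D⁻¹(L+U): T[0,2] = -(3.3)/(-18.2) = +0.1813; T[0,0] = 0.
  T[0,:] = [+0.0000  -0.1099  +0.1813  -0.1758]
  T[1,:] = [-0.0396  +0.0000  +0.0594  -0.3663]
  T[2,:] = [-0.2544  +0.1404  +0.0000  +0.0702]
  T[3,:] = [-0.2056  -0.1776  +0.0841  +0.0000]
|roots of det(T-λI)|: 0.3670, 0.2724, 0.1877, 0.1877.
ρ(T) = max|λ| = 0.3670; 0.3670 < 1: convergent.

yes, ρ = 0.3670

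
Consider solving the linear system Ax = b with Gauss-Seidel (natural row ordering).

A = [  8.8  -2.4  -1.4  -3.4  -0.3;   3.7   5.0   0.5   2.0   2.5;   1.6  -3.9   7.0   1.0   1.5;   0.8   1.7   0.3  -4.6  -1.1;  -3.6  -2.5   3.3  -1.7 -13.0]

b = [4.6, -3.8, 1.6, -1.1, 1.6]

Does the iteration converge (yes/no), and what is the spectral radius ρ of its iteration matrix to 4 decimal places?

yes, ρ = 0.7301

A = D + L + U where D = diag(8.8, 5, 7, -4.6, -13).
T_GS = -(D+L)⁻¹U: row 0 first, T[0,3] = -(-3.4)/(8.8) = +0.3864; later rows by forward substitution.
  T[0,:] = [+0.0000 +0.2727 +0.1591 +0.3864 +0.0341]
  T[1,:] = [+0.0000 -0.2018 -0.2177 -0.6859 -0.5252]
  T[2,:] = [+0.0000 -0.1748 -0.1577 -0.6133 -0.5147]
  T[3,:] = [+0.0000 -0.0386 -0.0631 -0.2263 -0.4609]
  T[4,:] = [+0.0000 -0.0760 -0.0340 -0.1012 +0.0212]
|roots of det(T-λI)|: 0.7301, 0.0982, 0.0982, 0.0366, 0.0000.
ρ(T) = max|λ| = 0.7301; 0.7301 < 1: convergent.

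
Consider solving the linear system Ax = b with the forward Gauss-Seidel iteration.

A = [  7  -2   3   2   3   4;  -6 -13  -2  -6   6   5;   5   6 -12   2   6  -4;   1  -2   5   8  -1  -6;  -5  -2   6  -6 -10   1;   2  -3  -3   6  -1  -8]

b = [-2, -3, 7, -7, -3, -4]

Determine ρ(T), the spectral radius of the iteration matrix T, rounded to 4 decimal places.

A = D + L + U where D = diag(7, -13, -12, 8, -10, -8).
Gauss-Seidel: T = -(D+L)⁻¹U, row 0 first, T[0,5] = -(4)/(7) = -0.5714; later rows by forward substitution.
  T[0,:] = [+0.0000  +0.2857  -0.4286  -0.2857  -0.4286  -0.5714]
  T[1,:] = [+0.0000  -0.1319  +0.0440  -0.3297  +0.6593  +0.6484]
  T[2,:] = [+0.0000  +0.0531  -0.1566  -0.1172  +0.6511  -0.2473]
  T[3,:] = [+0.0000  -0.1019  +0.1624  +0.0266  -0.0635  +1.1380]
  T[4,:] = [+0.0000  -0.0235  +0.0141  +0.1225  +0.5112  -0.5751]
  T[5,:] = [+0.0000  +0.0275  +0.0552  +0.1008  -0.7101  +0.6322]
eigenvalue magnitudes: 1.1827, 0.4825, 0.3313, 0.1492, 0.0008, 0.0000.
ρ(T) = max|λ| = 1.1827; 1.1827 > 1 ⇒ diverges.

1.1827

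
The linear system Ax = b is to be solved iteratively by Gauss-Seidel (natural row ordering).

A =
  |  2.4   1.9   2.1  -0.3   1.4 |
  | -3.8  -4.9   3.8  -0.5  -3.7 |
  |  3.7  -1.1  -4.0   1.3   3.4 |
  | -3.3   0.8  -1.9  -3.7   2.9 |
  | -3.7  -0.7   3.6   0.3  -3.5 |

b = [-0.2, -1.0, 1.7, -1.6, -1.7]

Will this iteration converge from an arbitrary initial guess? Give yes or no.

no

Diagonal D = diag(2.4, -4.9, -4, -3.7, -3.5); L, U strict lower/upper.
GS T = -(D+L)⁻¹U: row 0 first, T[0,4] = -(1.4)/(2.4) = -0.5833; later rows by forward substitution.
  T[0,:] = [+0.0000  -0.7917  -0.8750  +0.1250  -0.5833]
  T[1,:] = [+0.0000  +0.6139  +1.4541  -0.1990  -0.3027]
  T[2,:] = [+0.0000  -0.9011  -1.2092  +0.4953  +0.3937]
  T[3,:] = [+0.0000  +1.3016  +1.7158  -0.4089  +1.0364]
  T[4,:] = [+0.0000  -0.1012  -0.4625  +0.3821  +1.1710]
|roots of det(T-λI)|: 1.3630, 0.8596, 0.3756, 0.3756, 0.0000.
ρ(T) = max|λ| = 1.3630; 1.3630 > 1 ⇒ diverges.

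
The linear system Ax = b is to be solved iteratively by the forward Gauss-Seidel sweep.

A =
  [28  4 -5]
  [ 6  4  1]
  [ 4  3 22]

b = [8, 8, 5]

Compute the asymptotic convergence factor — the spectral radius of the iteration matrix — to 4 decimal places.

0.2234

A = D + L + U where D = diag(28, 4, 22).
Gauss-Seidel: T = -(D+L)⁻¹U, row 0 first, T[0,1] = -(4)/(28) = -0.1429; later rows by forward substitution.
  T[0,:] = [+0.0000 -0.1429 +0.1786]
  T[1,:] = [+0.0000 +0.2143 -0.5179]
  T[2,:] = [+0.0000 -0.0032 +0.0381]
|λ(T)| sorted: 0.2234, 0.0291, 0.0000.
spectral radius ρ = 0.2234; 0.2234 < 1: convergent.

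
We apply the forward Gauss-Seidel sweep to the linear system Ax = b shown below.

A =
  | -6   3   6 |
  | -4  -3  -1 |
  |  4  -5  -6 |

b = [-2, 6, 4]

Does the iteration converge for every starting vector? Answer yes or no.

no

Split A = D + L + U, D = diag(-6, -3, -6).
Gauss-Seidel: T = -(D+L)⁻¹U, row 0 first, T[0,1] = -(3)/(-6) = +0.5000; later rows by forward substitution.
  T[0,:] = [+0.0000  +0.5000  +1.0000]
  T[1,:] = [+0.0000  -0.6667  -1.6667]
  T[2,:] = [+0.0000  +0.8889  +2.0556]
|roots of det(T-λI)|: 1.3037, 0.0852, 0.0000.
spectral radius ρ = 1.3037; 1.3037 > 1 ⇒ diverges.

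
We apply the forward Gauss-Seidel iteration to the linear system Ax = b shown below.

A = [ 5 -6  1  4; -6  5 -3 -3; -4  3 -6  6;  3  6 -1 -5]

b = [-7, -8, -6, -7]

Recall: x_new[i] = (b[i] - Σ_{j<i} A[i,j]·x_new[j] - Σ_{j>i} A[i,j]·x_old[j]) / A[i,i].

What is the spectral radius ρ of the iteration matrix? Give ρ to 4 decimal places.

A = D + L + U where D = diag(5, 5, -6, -5).
Gauss-Seidel: T = -(D+L)⁻¹U, row 0 first, T[0,2] = -(1)/(5) = -0.2000; later rows by forward substitution.
  T[0,:] = [+0.0000 +1.2000 -0.2000 -0.8000]
  T[1,:] = [+0.0000 +1.4400 +0.3600 -0.3600]
  T[2,:] = [+0.0000 -0.0800 +0.3133 +1.3533]
  T[3,:] = [+0.0000 +2.4640 +0.2493 -1.1827]
moduli |λ_i(T)| = 1.4762, 0.5410, 0.5410, 0.0000.
spectral radius ρ = 1.4762; 1.4762 > 1 ⇒ diverges.

1.4762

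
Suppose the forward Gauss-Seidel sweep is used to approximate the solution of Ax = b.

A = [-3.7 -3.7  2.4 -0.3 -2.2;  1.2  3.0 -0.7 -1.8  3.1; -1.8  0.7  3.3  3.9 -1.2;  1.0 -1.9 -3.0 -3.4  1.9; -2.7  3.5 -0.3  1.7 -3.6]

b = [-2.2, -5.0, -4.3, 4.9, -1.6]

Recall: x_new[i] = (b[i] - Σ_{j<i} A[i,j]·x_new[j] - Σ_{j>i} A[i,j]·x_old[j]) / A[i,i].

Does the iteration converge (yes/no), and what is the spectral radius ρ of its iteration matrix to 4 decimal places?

Write A = D+L+U with D = diag(-3.7, 3, 3.3, -3.4, -3.6).
GS T = -(D+L)⁻¹U: row 0 first, T[0,2] = -(2.4)/(-3.7) = +0.6486; later rows by forward substitution.
  T[0,:] = [+0.0000, -1.0000, +0.6486, -0.0811, -0.5946]
  T[1,:] = [+0.0000, +0.4000, -0.0261, +0.6324, -0.7955]
  T[2,:] = [+0.0000, -0.6303, +0.3594, -1.3602, +0.2081]
  T[3,:] = [+0.0000, +0.0385, -0.1117, +0.8229, +0.6449]
  T[4,:] = [+0.0000, +1.2096, -0.5946, +1.1776, -0.0403]
|roots of det(T-λI)|: 1.5572, 0.9332, 0.9332, 0.0852, 0.0000.
spectral radius ρ = 1.5572; 1.5572 > 1, so it fails to converge.

no, ρ = 1.5572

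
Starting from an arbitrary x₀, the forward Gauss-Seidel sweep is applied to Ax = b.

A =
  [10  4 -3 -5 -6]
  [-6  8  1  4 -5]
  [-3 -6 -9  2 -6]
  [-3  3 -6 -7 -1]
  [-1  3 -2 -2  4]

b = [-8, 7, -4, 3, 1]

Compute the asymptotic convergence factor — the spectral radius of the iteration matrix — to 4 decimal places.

1.3092

A = D + L + U where D = diag(10, 8, -9, -7, 4).
Gauss-Seidel: T = -(D+L)⁻¹U, row 0 first, T[0,4] = -(-6)/(10) = +0.6000; later rows by forward substitution.
  T[0,:] = [+0.0000 -0.4000 +0.3000 +0.5000 +0.6000]
  T[1,:] = [+0.0000 -0.3000 +0.1000 -0.1250 +1.0750]
  T[2,:] = [+0.0000 +0.3333 -0.1667 +0.1389 -1.5833]
  T[3,:] = [+0.0000 -0.2429 +0.0571 -0.3869 +1.4179]
  T[4,:] = [+0.0000 +0.1702 -0.0548 +0.0947 -0.7390]
moduli |λ_i(T)| = 1.3092, 0.2240, 0.0368, 0.0368, 0.0000.
ρ = 1.3092; 1.3092 > 1, so it fails to converge.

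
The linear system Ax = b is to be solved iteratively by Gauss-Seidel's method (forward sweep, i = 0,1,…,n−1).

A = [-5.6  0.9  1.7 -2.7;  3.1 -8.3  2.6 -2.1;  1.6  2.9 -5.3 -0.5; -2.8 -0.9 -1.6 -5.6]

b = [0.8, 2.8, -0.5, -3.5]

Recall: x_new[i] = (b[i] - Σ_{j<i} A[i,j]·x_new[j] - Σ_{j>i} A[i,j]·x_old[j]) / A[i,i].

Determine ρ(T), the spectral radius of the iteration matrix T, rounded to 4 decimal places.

0.8821

Split A = D + L + U, D = diag(-5.6, -8.3, -5.3, -5.6).
GS T = -(D+L)⁻¹U: row 0 first, T[0,1] = -(0.9)/(-5.6) = +0.1607; later rows by forward substitution.
  T[0,:] = [+0.0000, +0.1607, +0.3036, -0.4821]
  T[1,:] = [+0.0000, +0.0600, +0.4266, -0.4331]
  T[2,:] = [+0.0000, +0.0814, +0.3251, -0.4769]
  T[3,:] = [+0.0000, -0.1133, -0.3132, +0.4469]
|roots of det(T-λI)|: 0.8821, 0.0519, 0.0519, 0.0000.
ρ = 0.8821; 0.8821 < 1: convergent.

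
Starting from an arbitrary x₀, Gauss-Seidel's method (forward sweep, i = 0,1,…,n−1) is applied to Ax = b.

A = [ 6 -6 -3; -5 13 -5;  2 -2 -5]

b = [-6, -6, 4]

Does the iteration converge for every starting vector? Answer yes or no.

A = D + L + U where D = diag(6, 13, -5).
Gauss-Seidel: T = -(D+L)⁻¹U, row 0 first, T[0,2] = -(-3)/(6) = +0.5000; later rows by forward substitution.
  T[0,:] = [+0.0000 +1.0000 +0.5000]
  T[1,:] = [+0.0000 +0.3846 +0.5769]
  T[2,:] = [+0.0000 +0.2462 -0.0308]
|roots of det(T-λI)|: 0.6072, 0.2534, 0.0000.
ρ(T) = max|λ| = 0.6072; 0.6072 < 1: convergent.

yes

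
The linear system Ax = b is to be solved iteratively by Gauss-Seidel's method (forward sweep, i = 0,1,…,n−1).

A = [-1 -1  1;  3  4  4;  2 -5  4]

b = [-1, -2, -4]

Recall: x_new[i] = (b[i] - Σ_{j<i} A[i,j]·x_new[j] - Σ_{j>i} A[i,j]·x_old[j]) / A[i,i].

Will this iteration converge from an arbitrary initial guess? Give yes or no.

no

A = D + L + U where D = diag(-1, 4, 4).
T_GS = -(D+L)⁻¹U: row 0 first, T[0,2] = -(1)/(-1) = +1.0000; later rows by forward substitution.
  T[0,:] = [+0.0000  -1.0000  +1.0000]
  T[1,:] = [+0.0000  +0.7500  -1.7500]
  T[2,:] = [+0.0000  +1.4375  -2.6875]
|λ(T)| sorted: 1.6309, 0.3066, 0.0000.
ρ = 1.6309; 1.6309 > 1, so it fails to converge.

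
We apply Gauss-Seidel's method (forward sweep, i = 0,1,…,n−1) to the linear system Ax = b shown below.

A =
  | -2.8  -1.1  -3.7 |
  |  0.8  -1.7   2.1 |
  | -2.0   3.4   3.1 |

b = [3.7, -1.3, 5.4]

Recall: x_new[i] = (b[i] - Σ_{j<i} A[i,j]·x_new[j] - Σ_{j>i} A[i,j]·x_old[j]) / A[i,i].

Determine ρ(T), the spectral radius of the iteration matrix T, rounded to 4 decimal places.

Split A = D + L + U, D = diag(-2.8, -1.7, 3.1).
T_GS = -(D+L)⁻¹U: row 0 first, T[0,1] = -(-1.1)/(-2.8) = -0.3929; later rows by forward substitution.
  T[0,:] = [+0.0000  -0.3929  -1.3214]
  T[1,:] = [+0.0000  -0.1849  +0.6134]
  T[2,:] = [+0.0000  -0.0507  -1.5253]
|roots of det(T-λI)|: 1.5017, 0.2085, 0.0000.
ρ = 1.5017; 1.5017 > 1, so it fails to converge.

1.5017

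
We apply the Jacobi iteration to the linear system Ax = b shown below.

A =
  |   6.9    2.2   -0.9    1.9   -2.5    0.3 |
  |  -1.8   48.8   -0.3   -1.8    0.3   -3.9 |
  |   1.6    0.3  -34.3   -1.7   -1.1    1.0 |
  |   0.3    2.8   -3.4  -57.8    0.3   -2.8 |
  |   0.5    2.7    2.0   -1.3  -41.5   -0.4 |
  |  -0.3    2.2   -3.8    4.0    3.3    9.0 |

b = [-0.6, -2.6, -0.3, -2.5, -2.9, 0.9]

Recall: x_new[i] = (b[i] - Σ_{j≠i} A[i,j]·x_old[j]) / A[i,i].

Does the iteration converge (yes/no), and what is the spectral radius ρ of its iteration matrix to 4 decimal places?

A = D + L + U where D = diag(6.9, 48.8, -34.3, -57.8, -41.5, 9).
Jacobi: T = -D⁻¹(L+U), T[0,5] = -(0.3)/(6.9) = -0.0435; T[0,0] = 0.
  T[0,:] = [+0.0000 -0.3188 +0.1304 -0.2754 +0.3623 -0.0435]
  T[1,:] = [+0.0369 +0.0000 +0.0061 +0.0369 -0.0061 +0.0799]
  T[2,:] = [+0.0466 +0.0087 +0.0000 -0.0496 -0.0321 +0.0292]
  T[3,:] = [+0.0052 +0.0484 -0.0588 +0.0000 +0.0052 -0.0484]
  T[4,:] = [+0.0120 +0.0651 +0.0482 -0.0313 +0.0000 -0.0096]
  T[5,:] = [+0.0333 -0.2444 +0.4222 -0.4444 -0.3667 +0.0000]
moduli |λ_i(T)| = 0.1591, 0.1178, 0.1178, 0.0966, 0.0966, 0.0716.
spectral radius ρ = 0.1591; 0.1591 < 1, so it converges for any x₀.

yes, ρ = 0.1591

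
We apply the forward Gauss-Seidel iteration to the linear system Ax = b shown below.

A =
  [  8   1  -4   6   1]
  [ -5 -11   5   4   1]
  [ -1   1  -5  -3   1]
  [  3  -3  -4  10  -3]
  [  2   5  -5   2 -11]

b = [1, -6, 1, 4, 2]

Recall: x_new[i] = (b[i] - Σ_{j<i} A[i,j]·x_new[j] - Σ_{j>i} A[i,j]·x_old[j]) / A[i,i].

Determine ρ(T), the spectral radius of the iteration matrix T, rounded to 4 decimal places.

0.6698

Diagonal D = diag(8, -11, -5, 10, -11); L, U strict lower/upper.
T_GS = -(D+L)⁻¹U: row 0 first, T[0,2] = -(-4)/(8) = +0.5000; later rows by forward substitution.
  T[0,:] = [+0.0000  -0.1250  +0.5000  -0.7500  -0.1250]
  T[1,:] = [+0.0000  +0.0568  +0.2273  +0.7045  +0.1477]
  T[2,:] = [+0.0000  +0.0364  -0.0545  -0.3091  +0.2545]
  T[3,:] = [+0.0000  +0.0691  -0.1036  +0.3127  +0.4836]
  T[4,:] = [+0.0000  -0.0009  +0.2002  +0.3812  +0.0167]
|roots of det(T-λI)|: 0.6698, 0.5278, 0.1560, 0.0337, 0.0000.
spectral radius ρ = 0.6698; 0.6698 < 1, so it converges for any x₀.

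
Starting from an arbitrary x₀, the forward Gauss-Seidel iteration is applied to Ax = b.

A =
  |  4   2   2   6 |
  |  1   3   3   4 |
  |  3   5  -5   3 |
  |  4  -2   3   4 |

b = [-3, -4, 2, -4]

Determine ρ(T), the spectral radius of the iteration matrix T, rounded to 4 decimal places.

1.2094

Let D = diag(4, 3, -5, 4); L, U the strict triangles.
GS T = -(D+L)⁻¹U: row 0 first, T[0,1] = -(2)/(4) = -0.5000; later rows by forward substitution.
  T[0,:] = [+0.0000 -0.5000 -0.5000 -1.5000]
  T[1,:] = [+0.0000 +0.1667 -0.8333 -0.8333]
  T[2,:] = [+0.0000 -0.1333 -1.1333 -1.1333]
  T[3,:] = [+0.0000 +0.6833 +0.9333 +1.9333]
moduli |λ_i(T)| = 1.2094, 0.6340, 0.3912, 0.0000.
spectral radius ρ = 1.2094; 1.2094 > 1: divergent.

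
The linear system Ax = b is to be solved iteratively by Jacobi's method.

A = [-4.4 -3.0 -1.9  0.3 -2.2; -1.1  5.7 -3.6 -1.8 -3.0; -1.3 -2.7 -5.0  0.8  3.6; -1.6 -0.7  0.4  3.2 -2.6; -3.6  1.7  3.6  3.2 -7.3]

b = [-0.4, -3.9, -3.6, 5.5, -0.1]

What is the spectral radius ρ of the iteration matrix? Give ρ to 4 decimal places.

Diagonal D = diag(-4.4, 5.7, -5, 3.2, -7.3); L, U strict lower/upper.
Jacobi T = -D⁻¹(L+U): T[1,4] = -(-3)/(5.7) = +0.5263; T[1,1] = 0.
  T[0,:] = [+0.0000, -0.6818, -0.4318, +0.0682, -0.5000]
  T[1,:] = [+0.1930, +0.0000, +0.6316, +0.3158, +0.5263]
  T[2,:] = [-0.2600, -0.5400, +0.0000, +0.1600, +0.7200]
  T[3,:] = [+0.5000, +0.2188, -0.1250, +0.0000, +0.8125]
  T[4,:] = [-0.4932, +0.2329, +0.4932, +0.4384, +0.0000]
|eigenvalues of T|: 1.1266, 0.9359, 0.6703, 0.6703, 0.3180.
ρ(T) = max|λ| = 1.1266; 1.1266 > 1: divergent.

1.1266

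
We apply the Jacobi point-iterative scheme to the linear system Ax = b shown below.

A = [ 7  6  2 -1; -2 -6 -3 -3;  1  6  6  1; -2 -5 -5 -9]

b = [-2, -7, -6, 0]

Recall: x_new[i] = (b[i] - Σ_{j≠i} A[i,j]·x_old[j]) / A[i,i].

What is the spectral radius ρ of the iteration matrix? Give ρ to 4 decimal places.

1.2775

Diagonal D = diag(7, -6, 6, -9); L, U strict lower/upper.
Jacobi T = -D⁻¹(L+U): T[2,1] = -(6)/(6) = -1.0000; T[2,2] = 0.
  T[0,:] = [+0.0000  -0.8571  -0.2857  +0.1429]
  T[1,:] = [-0.3333  +0.0000  -0.5000  -0.5000]
  T[2,:] = [-0.1667  -1.0000  +0.0000  -0.1667]
  T[3,:] = [-0.2222  -0.5556  -0.5556  +0.0000]
eigenvalue magnitudes: 1.2775, 0.5980, 0.5980, 0.0859.
ρ = 1.2775; 1.2775 > 1, so it fails to converge.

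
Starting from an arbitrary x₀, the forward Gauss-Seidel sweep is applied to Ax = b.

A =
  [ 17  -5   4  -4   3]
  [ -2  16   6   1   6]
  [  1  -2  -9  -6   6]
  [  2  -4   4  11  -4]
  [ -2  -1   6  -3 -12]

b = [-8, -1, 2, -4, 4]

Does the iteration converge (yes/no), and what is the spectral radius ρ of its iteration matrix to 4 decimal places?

yes, ρ = 0.7241

Let D = diag(17, 16, -9, 11, -12); L, U the strict triangles.
GS T = -(D+L)⁻¹U: row 0 first, T[0,3] = -(-4)/(17) = +0.2353; later rows by forward substitution.
  T[0,:] = [+0.0000  +0.2941  -0.2353  +0.2353  -0.1765]
  T[1,:] = [+0.0000  +0.0368  -0.4044  -0.0331  -0.3971]
  T[2,:] = [+0.0000  +0.0245  +0.0637  -0.6332  +0.7353]
  T[3,:] = [+0.0000  -0.0490  -0.1275  +0.1754  -0.0160]
  T[4,:] = [+0.0000  -0.0276  +0.1366  -0.3969  +0.4342]
|λ(T)| sorted: 0.7241, 0.2481, 0.1575, 0.1575, 0.0000.
ρ(T) = max|λ| = 0.7241; 0.7241 < 1, so it converges for any x₀.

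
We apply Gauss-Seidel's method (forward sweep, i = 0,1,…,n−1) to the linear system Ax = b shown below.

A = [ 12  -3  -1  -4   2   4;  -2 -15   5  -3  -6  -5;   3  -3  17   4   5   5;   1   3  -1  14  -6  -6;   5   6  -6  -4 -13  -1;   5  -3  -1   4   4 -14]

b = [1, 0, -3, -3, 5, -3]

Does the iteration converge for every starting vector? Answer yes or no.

yes

A = D + L + U where D = diag(12, -15, 17, 14, -13, -14).
Gauss-Seidel: T = -(D+L)⁻¹U, row 0 first, T[0,3] = -(-4)/(12) = +0.3333; later rows by forward substitution.
  T[0,:] = [+0.0000 +0.2500 +0.0833 +0.3333 -0.1667 -0.3333]
  T[1,:] = [+0.0000 -0.0333 +0.3222 -0.2444 -0.3778 -0.2889]
  T[2,:] = [+0.0000 -0.0500 +0.0422 -0.3373 -0.3314 -0.2863]
  T[3,:] = [+0.0000 -0.0143 -0.0720 +0.0045 +0.4978 +0.4938]
  T[4,:] = [+0.0000 +0.1082 +0.1835 +0.1697 -0.2387 -0.3583]
  T[5,:] = [+0.0000 +0.1268 -0.0104 +0.2453 +0.1191 +0.0020]
|roots of det(T-λI)|: 0.5080, 0.3826, 0.3826, 0.1325, 0.0234, 0.0000.
ρ = 0.5080; 0.5080 < 1 ⇒ converges.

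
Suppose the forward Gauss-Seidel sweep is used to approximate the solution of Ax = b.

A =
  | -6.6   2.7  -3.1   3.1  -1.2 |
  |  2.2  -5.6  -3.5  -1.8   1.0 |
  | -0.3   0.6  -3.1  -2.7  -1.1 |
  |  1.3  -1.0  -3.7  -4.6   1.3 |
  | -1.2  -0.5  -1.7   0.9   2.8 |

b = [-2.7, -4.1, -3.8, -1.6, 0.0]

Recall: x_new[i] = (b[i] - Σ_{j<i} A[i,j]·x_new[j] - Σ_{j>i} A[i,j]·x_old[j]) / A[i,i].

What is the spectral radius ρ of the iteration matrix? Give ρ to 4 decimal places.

Let D = diag(-6.6, -5.6, -3.1, -4.6, 2.8); L, U the strict triangles.
Gauss-Seidel: T = -(D+L)⁻¹U, row 0 first, T[0,1] = -(2.7)/(-6.6) = +0.4091; later rows by forward substitution.
  T[0,:] = [+0.0000 +0.4091 -0.4697 +0.4697 -0.1818]
  T[1,:] = [+0.0000 +0.1607 -0.8095 -0.1369 +0.1071]
  T[2,:] = [+0.0000 -0.0085 -0.1112 -0.9429 -0.3165]
  T[3,:] = [+0.0000 +0.0875 +0.1327 +0.9209 +0.4625]
  T[4,:] = [+0.0000 +0.1707 -0.4560 -0.6917 -0.3996]
|roots of det(T-λI)|: 0.8424, 0.3807, 0.3807, 0.2209, 0.0000.
ρ(T) = max|λ| = 0.8424; 0.8424 < 1: convergent.

0.8424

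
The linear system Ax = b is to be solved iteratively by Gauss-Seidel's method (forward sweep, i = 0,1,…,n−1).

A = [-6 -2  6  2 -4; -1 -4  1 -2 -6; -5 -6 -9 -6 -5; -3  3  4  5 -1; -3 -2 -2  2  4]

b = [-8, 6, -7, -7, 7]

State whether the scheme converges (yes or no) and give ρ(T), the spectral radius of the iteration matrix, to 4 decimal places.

no, ρ = 1.2109

Split A = D + L + U, D = diag(-6, -4, -9, 5, 4).
T_GS = -(D+L)⁻¹U: row 0 first, T[0,1] = -(-2)/(-6) = -0.3333; later rows by forward substitution.
  T[0,:] = [+0.0000, -0.3333, +1.0000, +0.3333, -0.6667]
  T[1,:] = [+0.0000, +0.0833, -0.0000, -0.5833, -1.3333]
  T[2,:] = [+0.0000, +0.1296, -0.5556, -0.4630, +0.7037]
  T[3,:] = [+0.0000, -0.3537, +1.0444, +0.9204, +0.0370]
  T[4,:] = [+0.0000, +0.0333, -0.0500, -0.7333, -0.8333]
|λ(T)| sorted: 1.2109, 0.7202, 0.7202, 0.0133, 0.0000.
ρ = 1.2109; 1.2109 > 1: divergent.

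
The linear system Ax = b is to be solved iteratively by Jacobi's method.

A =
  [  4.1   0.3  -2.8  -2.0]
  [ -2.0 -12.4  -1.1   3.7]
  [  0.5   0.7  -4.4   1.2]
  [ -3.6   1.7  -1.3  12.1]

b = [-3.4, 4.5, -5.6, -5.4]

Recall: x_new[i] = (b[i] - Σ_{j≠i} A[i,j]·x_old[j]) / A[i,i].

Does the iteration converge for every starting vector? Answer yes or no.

yes

Write A = D+L+U with D = diag(4.1, -12.4, -4.4, 12.1).
T_J = -D⁻¹(L+U): T[0,2] = -(-2.8)/(4.1) = +0.6829; T[0,0] = 0.
  T[0,:] = [+0.0000, -0.0732, +0.6829, +0.4878]
  T[1,:] = [-0.1613, +0.0000, -0.0887, +0.2984]
  T[2,:] = [+0.1136, +0.1591, +0.0000, +0.2727]
  T[3,:] = [+0.2975, -0.1405, +0.1074, +0.0000]
|roots of det(T-λI)|: 0.5968, 0.4186, 0.2716, 0.2716.
ρ = 0.5968; 0.5968 < 1: convergent.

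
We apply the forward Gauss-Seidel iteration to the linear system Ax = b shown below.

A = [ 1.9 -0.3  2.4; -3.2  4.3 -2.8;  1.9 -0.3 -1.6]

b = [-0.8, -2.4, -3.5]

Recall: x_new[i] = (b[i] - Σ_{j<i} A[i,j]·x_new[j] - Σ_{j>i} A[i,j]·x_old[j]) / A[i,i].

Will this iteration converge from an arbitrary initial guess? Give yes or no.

A = D + L + U where D = diag(1.9, 4.3, -1.6).
Gauss-Seidel: T = -(D+L)⁻¹U, row 0 first, T[0,2] = -(2.4)/(1.9) = -1.2632; later rows by forward substitution.
  T[0,:] = [+0.0000  +0.1579  -1.2632]
  T[1,:] = [+0.0000  +0.1175  -0.2889]
  T[2,:] = [+0.0000  +0.1655  -1.4458]
moduli |λ_i(T)| = 1.4146, 0.0863, 0.0000.
ρ(T) = max|λ| = 1.4146; 1.4146 > 1: divergent.

no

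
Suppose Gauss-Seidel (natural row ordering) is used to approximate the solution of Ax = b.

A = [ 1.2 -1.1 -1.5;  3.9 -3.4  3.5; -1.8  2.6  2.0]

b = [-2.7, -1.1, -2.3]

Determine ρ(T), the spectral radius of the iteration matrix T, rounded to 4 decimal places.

1.5675

Diagonal D = diag(1.2, -3.4, 2); L, U strict lower/upper.
GS T = -(D+L)⁻¹U: row 0 first, T[0,2] = -(-1.5)/(1.2) = +1.2500; later rows by forward substitution.
  T[0,:] = [+0.0000 +0.9167 +1.2500]
  T[1,:] = [+0.0000 +1.0515 +2.4632]
  T[2,:] = [+0.0000 -0.5419 -2.0772]
|roots of det(T-λI)|: 1.5675, 0.5418, 0.0000.
ρ = 1.5675; 1.5675 > 1 ⇒ diverges.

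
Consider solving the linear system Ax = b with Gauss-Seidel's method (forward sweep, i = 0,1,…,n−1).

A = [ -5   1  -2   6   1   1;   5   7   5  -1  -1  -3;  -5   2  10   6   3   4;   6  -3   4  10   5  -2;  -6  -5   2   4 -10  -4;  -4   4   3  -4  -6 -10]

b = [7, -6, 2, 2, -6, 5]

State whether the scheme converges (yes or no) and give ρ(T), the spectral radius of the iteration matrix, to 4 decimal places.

A = D + L + U where D = diag(-5, 7, 10, 10, -10, -10).
T_GS = -(D+L)⁻¹U: row 0 first, T[0,5] = -(1)/(-5) = +0.2000; later rows by forward substitution.
  T[0,:] = [+0.0000 +0.2000 -0.4000 +1.2000 +0.2000 +0.2000]
  T[1,:] = [+0.0000 -0.1429 -0.4286 -0.7143 +0.0000 +0.2857]
  T[2,:] = [+0.0000 +0.1286 -0.1143 +0.1429 -0.2000 -0.3571]
  T[3,:] = [+0.0000 -0.2143 +0.1571 -0.9914 -0.5400 +0.3086]
  T[4,:] = [+0.0000 -0.1086 +0.4943 -0.7309 -0.3760 -0.6109]
  T[5,:] = [+0.0000 +0.0523 -0.4051 +0.1122 +0.3016 +0.1702]
|roots of det(T-λI)|: 1.5249, 0.4934, 0.4934, 0.2257, 0.0818, 0.0000.
ρ(T) = max|λ| = 1.5249; 1.5249 > 1, so it fails to converge.

no, ρ = 1.5249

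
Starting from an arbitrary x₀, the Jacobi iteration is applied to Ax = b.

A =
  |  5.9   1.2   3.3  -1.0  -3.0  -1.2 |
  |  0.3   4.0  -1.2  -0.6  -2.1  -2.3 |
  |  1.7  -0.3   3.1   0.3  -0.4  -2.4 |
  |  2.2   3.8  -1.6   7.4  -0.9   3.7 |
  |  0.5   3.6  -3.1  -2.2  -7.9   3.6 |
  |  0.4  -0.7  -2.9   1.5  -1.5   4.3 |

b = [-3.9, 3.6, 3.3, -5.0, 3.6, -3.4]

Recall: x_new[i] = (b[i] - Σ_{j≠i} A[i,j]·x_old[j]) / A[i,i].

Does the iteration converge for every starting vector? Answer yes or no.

no

Let D = diag(5.9, 4, 3.1, 7.4, -7.9, 4.3); L, U the strict triangles.
Jacobi T = -D⁻¹(L+U): T[5,3] = -(1.5)/(4.3) = -0.3488; T[5,5] = 0.
  T[0,:] = [+0.0000 -0.2034 -0.5593 +0.1695 +0.5085 +0.2034]
  T[1,:] = [-0.0750 +0.0000 +0.3000 +0.1500 +0.5250 +0.5750]
  T[2,:] = [-0.5484 +0.0968 +0.0000 -0.0968 +0.1290 +0.7742]
  T[3,:] = [-0.2973 -0.5135 +0.2162 +0.0000 +0.1216 -0.5000]
  T[4,:] = [+0.0633 +0.4557 -0.3924 -0.2785 +0.0000 +0.4557]
  T[5,:] = [-0.0930 +0.1628 +0.6744 -0.3488 +0.3488 +0.0000]
|λ(T)| sorted: 1.1853, 0.9972, 0.6321, 0.6292, 0.6292, 0.0255.
ρ(T) = max|λ| = 1.1853; 1.1853 > 1: divergent.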